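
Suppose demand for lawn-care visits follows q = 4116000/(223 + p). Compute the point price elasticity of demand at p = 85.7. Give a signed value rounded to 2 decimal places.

dq/dp = −4116000/(223 + p)² = -43.1919. At p = 85.7, q = 13333.3.
Ed = (dq/dp)·(p/q) = (-43.1919) × (85.7/13333.3) = -0.2776…

-0.28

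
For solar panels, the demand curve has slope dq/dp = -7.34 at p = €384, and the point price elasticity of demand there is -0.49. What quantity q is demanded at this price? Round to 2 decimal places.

Ed = (dq/dp)·(p/q) ⇒ q = (dq/dp)·p/Ed = (-7.34)·384/(-0.49) = 5752.1632…

5752.16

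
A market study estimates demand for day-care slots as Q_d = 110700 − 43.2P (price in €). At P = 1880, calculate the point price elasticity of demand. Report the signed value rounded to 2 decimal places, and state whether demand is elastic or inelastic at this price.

dQ_d/dP = −43.2. At P = 1880, Q_d = 110700 − 43.2(1880) = 29484.
Ed = (dQ_d/dP)·(P/Q_d) = −43.2 × (1880/29484) = -2.7545…
|Ed| = 2.75 > 1, so demand is elastic.

-2.75; elastic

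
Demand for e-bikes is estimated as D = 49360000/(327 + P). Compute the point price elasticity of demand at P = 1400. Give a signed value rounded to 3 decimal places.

dD/dP = −49360000/(327 + P)² = -16.5497. At P = 1400, D = 28581.4.
Ed = (dD/dP)·(P/D) = (-16.5497) × (1400/28581.4) = -0.81065…

-0.811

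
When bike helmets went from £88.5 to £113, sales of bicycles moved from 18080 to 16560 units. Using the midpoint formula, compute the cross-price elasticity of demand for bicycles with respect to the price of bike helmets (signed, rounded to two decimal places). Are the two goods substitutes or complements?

-0.36; complements

%ΔQ_{bicycles} = (16560 − 18080)/avg = -1520/17320 = -0.087759…
%ΔP_{bike helmets} = (113 − 88.5)/avg = 24.5/100.75 = 0.243176…
E_cross = (-1520/17320) / (24.5/100.75) = -0.3608…
E_cross < 0 ⇒ the goods are complements.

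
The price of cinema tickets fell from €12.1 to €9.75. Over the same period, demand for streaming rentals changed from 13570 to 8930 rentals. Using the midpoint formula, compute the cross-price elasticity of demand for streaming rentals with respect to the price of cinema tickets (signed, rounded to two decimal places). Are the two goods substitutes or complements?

1.92; substitutes

%ΔQ_{streaming rentals} = (8930 − 13570)/avg = -4640/11250 = -0.412444…
%ΔP_{cinema tickets} = (9.75 − 12.1)/avg = -2.35/10.925 = -0.215102…
E_cross = (-4640/11250) / (-2.35/10.925) = 1.9174…
E_cross > 0 ⇒ the goods are substitutes.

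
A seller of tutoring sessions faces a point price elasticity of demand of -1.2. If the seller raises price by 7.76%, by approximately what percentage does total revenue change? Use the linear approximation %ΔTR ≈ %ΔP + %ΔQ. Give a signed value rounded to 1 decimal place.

%ΔQ ≈ Ed × %ΔP = (-1.2) × (+7.76%) = -9.3120%
%ΔTR ≈ %ΔP + %ΔQ = (+7.76%) + (-9.3120%) = -1.5520%

-1.6%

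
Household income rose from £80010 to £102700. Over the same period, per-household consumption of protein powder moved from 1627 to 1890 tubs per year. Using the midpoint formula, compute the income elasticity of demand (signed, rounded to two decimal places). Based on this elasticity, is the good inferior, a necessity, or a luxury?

%ΔQ = (1890 − 1627)/[( 1627 + 1890)/2] = 263/1758.5 = 0.149559…
%ΔIncome = (102700 − 80010)/[( 80010 + 102700)/2] = 22690/91355 = 0.248371…
E_income = (263/1758.5) / (22690/91355) = 0.6021…
0 < E_income < 1 ⇒ normal good, necessity.

0.60; necessity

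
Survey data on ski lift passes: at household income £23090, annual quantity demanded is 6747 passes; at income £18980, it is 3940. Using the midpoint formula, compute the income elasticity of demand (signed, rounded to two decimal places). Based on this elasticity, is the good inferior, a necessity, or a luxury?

%ΔQ = (3940 − 6747)/[( 6747 + 3940)/2] = -2807/5343.5 = -0.525311…
%ΔIncome = (18980 − 23090)/[( 23090 + 18980)/2] = -4110/21035 = -0.195388…
E_income = (-2807/5343.5) / (-4110/21035) = 2.6885…
E_income > 1 ⇒ normal good, luxury.

2.69; luxury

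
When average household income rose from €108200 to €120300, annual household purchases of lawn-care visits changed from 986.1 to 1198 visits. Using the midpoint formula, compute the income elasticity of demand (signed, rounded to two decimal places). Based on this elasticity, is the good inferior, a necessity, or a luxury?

%ΔQ = (1198 − 986.1)/[( 986.1 + 1198)/2] = 211.9/1092.05 = 0.194038…
%ΔIncome = (120300 − 108200)/[( 108200 + 120300)/2] = 12100/114250 = 0.105908…
E_income = (211.9/1092.05) / (12100/114250) = 1.8321…
E_income > 1 ⇒ normal good, luxury.

1.83; luxury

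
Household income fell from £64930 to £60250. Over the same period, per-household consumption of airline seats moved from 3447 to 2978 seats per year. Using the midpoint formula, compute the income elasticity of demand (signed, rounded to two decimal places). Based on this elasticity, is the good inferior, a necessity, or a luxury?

1.95; luxury

%ΔQ = (2978 − 3447)/[( 3447 + 2978)/2] = -469/3212.5 = -0.145992…
%ΔIncome = (60250 − 64930)/[( 64930 + 60250)/2] = -4680/62590 = -0.074772…
E_income = (-469/3212.5) / (-4680/62590) = 1.9524…
E_income > 1 ⇒ normal good, luxury.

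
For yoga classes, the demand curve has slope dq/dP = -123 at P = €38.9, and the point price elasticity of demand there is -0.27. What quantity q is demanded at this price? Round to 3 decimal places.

Ed = (dq/dP)·(P/q) ⇒ q = (dq/dP)·P/Ed = (-123)·38.9/(-0.27) = 17721.11111…

17721.111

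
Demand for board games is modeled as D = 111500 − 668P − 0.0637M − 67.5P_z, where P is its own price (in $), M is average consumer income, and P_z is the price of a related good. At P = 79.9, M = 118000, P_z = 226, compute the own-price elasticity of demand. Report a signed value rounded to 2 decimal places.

-1.51

At the given values, D = 111500 − 668(79.9) − 0.0637(118000) − 67.5(226) = 35355.2.
∂D/∂P = −668.
E = (-668) × (79.9/35355.2) = -1.5096…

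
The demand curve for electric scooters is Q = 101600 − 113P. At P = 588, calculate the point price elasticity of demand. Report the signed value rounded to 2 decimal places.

-1.89

dQ/dP = −113. At P = 588, Q = 101600 − 113(588) = 35156.
Ed = (dQ/dP)·(P/Q) = −113 × (588/35156) = -1.8899…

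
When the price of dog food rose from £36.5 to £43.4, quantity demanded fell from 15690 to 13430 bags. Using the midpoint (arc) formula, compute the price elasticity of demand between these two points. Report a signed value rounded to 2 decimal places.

-0.90

%ΔQ = (13430 − 15690) / [(15690 + 13430)/2] = -2260/14560 = -0.155219…
%ΔP = (43.4 − 36.5) / [(36.5 + 43.4)/2] = 6.9/39.95 = 0.172715…
Arc Ed = %ΔQ / %ΔP = (-2260/14560) / (6.9/39.95) = -0.8987…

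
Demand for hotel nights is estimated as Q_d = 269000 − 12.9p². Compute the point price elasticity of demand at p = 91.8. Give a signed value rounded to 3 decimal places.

-1.356

dQ_d/dp = −2·12.9·p = -2368.44. At p = 91.8, Q_d = 160288.604.
Ed = (dQ_d/dp)·(p/Q_d) = (-2368.44) × (91.8/160288.604) = -1.35644…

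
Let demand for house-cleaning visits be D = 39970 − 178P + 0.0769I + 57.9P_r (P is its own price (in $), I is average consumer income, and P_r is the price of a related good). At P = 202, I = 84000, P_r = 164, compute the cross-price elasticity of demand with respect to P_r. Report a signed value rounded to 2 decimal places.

0.48

At the given values, D = 39970 − 178(202) + 0.0769(84000) + 57.9(164) = 19969.2.
∂D/∂P_r = 57.9.
E = (57.9) × (164/19969.2) = 0.4755…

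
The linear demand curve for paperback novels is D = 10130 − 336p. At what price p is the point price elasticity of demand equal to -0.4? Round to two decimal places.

8.61

Ed = −336p/(10130 − 336p). Set this equal to -0.4:
336p = 0.4·(10130 − 336p) ⇒ 336p(1 + 0.4) = 0.4·10130
p = 0.4·10130 / (336·1.4) = 8.6139…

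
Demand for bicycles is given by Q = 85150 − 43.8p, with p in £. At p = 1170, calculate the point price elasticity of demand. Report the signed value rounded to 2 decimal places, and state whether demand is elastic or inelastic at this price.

-1.51; elastic

dQ/dp = −43.8. At p = 1170, Q = 85150 − 43.8(1170) = 33904.
Ed = (dQ/dp)·(p/Q) = −43.8 × (1170/33904) = -1.5115…
|Ed| = 1.51 > 1, so demand is elastic.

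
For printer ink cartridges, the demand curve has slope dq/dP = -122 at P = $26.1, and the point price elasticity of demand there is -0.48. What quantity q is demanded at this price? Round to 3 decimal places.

Ed = (dq/dP)·(P/q) ⇒ q = (dq/dP)·P/Ed = (-122)·26.1/(-0.48) = 6633.75

6633.750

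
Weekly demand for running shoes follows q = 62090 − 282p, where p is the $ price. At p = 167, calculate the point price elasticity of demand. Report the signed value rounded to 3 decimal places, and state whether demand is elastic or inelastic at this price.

dq/dp = −282. At p = 167, q = 62090 − 282(167) = 14996.
Ed = (dq/dp)·(p/q) = −282 × (167/14996) = -3.14043…
|Ed| = 3.140 > 1, so demand is elastic.

-3.140; elastic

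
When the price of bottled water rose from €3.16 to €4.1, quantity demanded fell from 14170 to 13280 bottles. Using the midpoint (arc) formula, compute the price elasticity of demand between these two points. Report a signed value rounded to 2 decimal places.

-0.25

%ΔQ = (13280 − 14170) / [(14170 + 13280)/2] = -890/13725 = -0.064845…
%ΔP = (4.1 − 3.16) / [(3.16 + 4.1)/2] = 0.94/3.63 = 0.258953…
Arc Ed = %ΔQ / %ΔP = (-890/13725) / (0.94/3.63) = -0.2504…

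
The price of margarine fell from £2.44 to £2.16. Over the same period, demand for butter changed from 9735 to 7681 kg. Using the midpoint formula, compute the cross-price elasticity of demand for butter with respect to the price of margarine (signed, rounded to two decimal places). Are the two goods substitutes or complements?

1.94; substitutes

%ΔQ_{butter} = (7681 − 9735)/avg = -2054/8708 = -0.235875…
%ΔP_{margarine} = (2.16 − 2.44)/avg = -0.28/2.3 = -0.121739…
E_cross = (-2054/8708) / (-0.28/2.3) = 1.9375…
E_cross > 0 ⇒ the goods are substitutes.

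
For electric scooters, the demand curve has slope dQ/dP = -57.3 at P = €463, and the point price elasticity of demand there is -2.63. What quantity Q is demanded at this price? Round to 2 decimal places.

Ed = (dQ/dP)·(P/Q) ⇒ Q = (dQ/dP)·P/Ed = (-57.3)·463/(-2.63) = 10087.4144…

10087.41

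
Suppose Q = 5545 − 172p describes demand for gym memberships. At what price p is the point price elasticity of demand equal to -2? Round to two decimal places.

Ed = −172p/(5545 − 172p). Set this equal to -2:
172p = 2·(5545 − 172p) ⇒ 172p(1 + 2) = 2·5545
p = 2·5545 / (172·3) = 21.4922…

21.49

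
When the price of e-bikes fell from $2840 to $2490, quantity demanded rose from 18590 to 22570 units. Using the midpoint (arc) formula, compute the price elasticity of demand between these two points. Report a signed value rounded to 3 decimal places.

%ΔQ = (22570 − 18590) / [(18590 + 22570)/2] = 3980/20580 = 0.193391…
%ΔP = (2490 − 2840) / [(2840 + 2490)/2] = -350/2665 = -0.131332…
Arc Ed = %ΔQ / %ΔP = (3980/20580) / (-350/2665) = -1.47253…

-1.473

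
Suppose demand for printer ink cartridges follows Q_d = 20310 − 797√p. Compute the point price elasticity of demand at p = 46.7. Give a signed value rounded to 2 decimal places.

-0.18

dQ_d/dp = −797/(2√p) = -58.3136. At p = 46.7, Q_d = 14863.5.
Ed = (dQ_d/dp)·(p/Q_d) = (-58.3136) × (46.7/14863.5) = -0.1832…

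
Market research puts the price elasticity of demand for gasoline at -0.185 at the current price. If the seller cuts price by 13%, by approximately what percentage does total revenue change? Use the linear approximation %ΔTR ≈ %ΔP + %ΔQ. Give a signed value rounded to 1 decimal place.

%ΔQ ≈ Ed × %ΔP = (-0.185) × (-13%) = +2.4050%
%ΔTR ≈ %ΔP + %ΔQ = (-13%) + (+2.4050%) = -10.5950%

-10.6%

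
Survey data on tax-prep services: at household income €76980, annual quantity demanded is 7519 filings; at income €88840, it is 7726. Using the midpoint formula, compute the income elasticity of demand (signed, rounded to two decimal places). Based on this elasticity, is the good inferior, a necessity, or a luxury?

%ΔQ = (7726 − 7519)/[( 7519 + 7726)/2] = 207/7622.5 = 0.027156…
%ΔIncome = (88840 − 76980)/[( 76980 + 88840)/2] = 11860/82910 = 0.143046…
E_income = (207/7622.5) / (11860/82910) = 0.1898…
0 < E_income < 1 ⇒ normal good, necessity.

0.19; necessity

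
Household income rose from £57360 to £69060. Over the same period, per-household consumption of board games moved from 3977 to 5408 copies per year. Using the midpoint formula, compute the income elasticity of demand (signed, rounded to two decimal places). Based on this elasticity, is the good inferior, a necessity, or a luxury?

1.65; luxury

%ΔQ = (5408 − 3977)/[( 3977 + 5408)/2] = 1431/4692.5 = 0.304954…
%ΔIncome = (69060 − 57360)/[( 57360 + 69060)/2] = 11700/63210 = 0.185097…
E_income = (1431/4692.5) / (11700/63210) = 1.6475…
E_income > 1 ⇒ normal good, luxury.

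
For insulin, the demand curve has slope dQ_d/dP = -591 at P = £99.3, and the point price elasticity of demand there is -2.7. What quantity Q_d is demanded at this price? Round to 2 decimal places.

21735.67

Ed = (dQ_d/dP)·(P/Q_d) ⇒ Q_d = (dQ_d/dP)·P/Ed = (-591)·99.3/(-2.7) = 21735.6666…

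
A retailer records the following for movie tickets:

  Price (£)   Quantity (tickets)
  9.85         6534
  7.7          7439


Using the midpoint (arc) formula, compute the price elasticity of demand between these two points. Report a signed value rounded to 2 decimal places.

%ΔQ = (7439 − 6534) / [(6534 + 7439)/2] = 905/6986.5 = 0.129535…
%ΔP = (7.7 − 9.85) / [(9.85 + 7.7)/2] = -2.15/8.775 = -0.245014…
Arc Ed = %ΔQ / %ΔP = (905/6986.5) / (-2.15/8.775) = -0.5286…

-0.53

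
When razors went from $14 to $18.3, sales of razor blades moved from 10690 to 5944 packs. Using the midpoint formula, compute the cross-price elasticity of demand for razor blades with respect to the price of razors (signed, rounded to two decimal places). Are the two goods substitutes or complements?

%ΔQ_{razor blades} = (5944 − 10690)/avg = -4746/8317 = -0.570638…
%ΔP_{razors} = (18.3 − 14)/avg = 4.3/16.15 = 0.266253…
E_cross = (-4746/8317) / (4.3/16.15) = -2.1432…
E_cross < 0 ⇒ the goods are complements.

-2.14; complements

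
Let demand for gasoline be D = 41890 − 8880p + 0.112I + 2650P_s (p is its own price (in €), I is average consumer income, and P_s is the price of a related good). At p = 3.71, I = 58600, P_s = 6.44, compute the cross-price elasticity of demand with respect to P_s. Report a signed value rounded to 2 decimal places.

At the given values, D = 41890 − 8880(3.71) + 0.112(58600) + 2650(6.44) = 32574.4.
∂D/∂P_s = 2650.
E = (2650) × (6.44/32574.4) = 0.5239…

0.52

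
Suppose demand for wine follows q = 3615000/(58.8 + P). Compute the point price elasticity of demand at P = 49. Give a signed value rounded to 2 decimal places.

-0.45

dq/dP = −3615000/(58.8 + P)² = -311.079. At P = 49, q = 33534.3.
Ed = (dq/dP)·(P/q) = (-311.079) × (49/33534.3) = -0.4545…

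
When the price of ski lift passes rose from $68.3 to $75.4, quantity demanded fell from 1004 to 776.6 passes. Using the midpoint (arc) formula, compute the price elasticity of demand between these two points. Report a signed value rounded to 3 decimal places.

%ΔQ = (776.6 − 1004) / [(1004 + 776.6)/2] = -227.4/890.3 = -0.255419…
%ΔP = (75.4 − 68.3) / [(68.3 + 75.4)/2] = 7.1/71.85 = 0.098816…
Arc Ed = %ΔQ / %ΔP = (-227.4/890.3) / (7.1/71.85) = -2.58477…

-2.585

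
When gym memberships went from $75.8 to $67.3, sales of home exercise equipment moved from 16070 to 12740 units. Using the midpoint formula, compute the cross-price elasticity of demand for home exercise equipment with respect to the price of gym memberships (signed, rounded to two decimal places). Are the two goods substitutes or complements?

%ΔQ_{home exercise equipment} = (12740 − 16070)/avg = -3330/14405 = -0.231169…
%ΔP_{gym memberships} = (67.3 − 75.8)/avg = -8.5/71.55 = -0.118798…
E_cross = (-3330/14405) / (-8.5/71.55) = 1.9459…
E_cross > 0 ⇒ the goods are substitutes.

1.95; substitutes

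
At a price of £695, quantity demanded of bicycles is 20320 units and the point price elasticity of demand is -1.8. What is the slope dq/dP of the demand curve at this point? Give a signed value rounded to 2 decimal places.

Ed = (dq/dP)·(P/q) ⇒ dq/dP = Ed·q/P = (-1.8)·20320/695 = -52.6273…

-52.63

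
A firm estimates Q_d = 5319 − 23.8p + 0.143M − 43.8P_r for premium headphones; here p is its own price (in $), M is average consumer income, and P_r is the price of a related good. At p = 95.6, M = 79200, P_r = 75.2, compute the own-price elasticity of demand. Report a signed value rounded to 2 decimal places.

-0.21

At the given values, Q_d = 5319 − 23.8(95.6) + 0.143(79200) − 43.8(75.2) = 11075.56.
∂Q_d/∂p = −23.8.
E = (-23.8) × (95.6/11075.56) = -0.2054…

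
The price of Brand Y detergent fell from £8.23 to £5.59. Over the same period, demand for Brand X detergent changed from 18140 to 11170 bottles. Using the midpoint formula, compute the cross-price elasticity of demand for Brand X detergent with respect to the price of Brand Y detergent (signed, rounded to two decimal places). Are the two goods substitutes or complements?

1.24; substitutes

%ΔQ_{Brand X detergent} = (11170 − 18140)/avg = -6970/14655 = -0.475605…
%ΔP_{Brand Y detergent} = (5.59 − 8.23)/avg = -2.64/6.91 = -0.382054…
E_cross = (-6970/14655) / (-2.64/6.91) = 1.2448…
E_cross > 0 ⇒ the goods are substitutes.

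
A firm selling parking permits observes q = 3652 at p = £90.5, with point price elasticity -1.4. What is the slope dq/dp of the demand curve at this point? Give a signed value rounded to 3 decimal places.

Ed = (dq/dp)·(p/q) ⇒ dq/dp = Ed·q/p = (-1.4)·3652/90.5 = -56.49502…

-56.495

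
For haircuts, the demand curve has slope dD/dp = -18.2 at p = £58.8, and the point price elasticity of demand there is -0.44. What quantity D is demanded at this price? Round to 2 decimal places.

2432.18

Ed = (dD/dp)·(p/D) ⇒ D = (dD/dp)·p/Ed = (-18.2)·58.8/(-0.44) = 2432.1818…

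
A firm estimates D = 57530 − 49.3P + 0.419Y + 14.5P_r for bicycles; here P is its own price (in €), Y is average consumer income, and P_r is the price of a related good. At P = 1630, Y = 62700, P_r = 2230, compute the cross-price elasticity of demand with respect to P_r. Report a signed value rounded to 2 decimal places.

At the given values, D = 57530 − 49.3(1630) + 0.419(62700) + 14.5(2230) = 35777.3.
∂D/∂P_r = 14.5.
E = (14.5) × (2230/35777.3) = 0.9037…

0.90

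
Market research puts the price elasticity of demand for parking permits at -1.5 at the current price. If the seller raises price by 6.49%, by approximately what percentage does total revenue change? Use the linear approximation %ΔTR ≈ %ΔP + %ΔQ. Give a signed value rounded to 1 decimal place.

%ΔQ ≈ Ed × %ΔP = (-1.5) × (+6.49%) = -9.7350%
%ΔTR ≈ %ΔP + %ΔQ = (+6.49%) + (-9.7350%) = -3.2450%

-3.2%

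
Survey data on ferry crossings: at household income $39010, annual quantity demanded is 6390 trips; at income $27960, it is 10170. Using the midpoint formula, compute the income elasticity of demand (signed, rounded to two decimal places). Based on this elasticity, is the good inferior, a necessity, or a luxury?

%ΔQ = (10170 − 6390)/[( 6390 + 10170)/2] = 3780/8280 = 0.456521…
%ΔIncome = (27960 − 39010)/[( 39010 + 27960)/2] = -11050/33485 = -0.329998…
E_income = (3780/8280) / (-11050/33485) = -1.3834…
E_income < 0 ⇒ inferior good.

-1.38; inferior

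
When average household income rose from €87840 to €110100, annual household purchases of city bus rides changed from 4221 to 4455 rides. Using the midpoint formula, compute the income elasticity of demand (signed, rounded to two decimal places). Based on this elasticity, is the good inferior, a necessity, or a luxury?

0.24; necessity

%ΔQ = (4455 − 4221)/[( 4221 + 4455)/2] = 234/4338 = 0.053941…
%ΔIncome = (110100 − 87840)/[( 87840 + 110100)/2] = 22260/98970 = 0.224916…
E_income = (234/4338) / (22260/98970) = 0.2398…
0 < E_income < 1 ⇒ normal good, necessity.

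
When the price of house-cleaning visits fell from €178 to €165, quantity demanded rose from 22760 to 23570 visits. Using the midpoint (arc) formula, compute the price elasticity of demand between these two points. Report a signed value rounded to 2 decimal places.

-0.46

%ΔQ = (23570 − 22760) / [(22760 + 23570)/2] = 810/23165 = 0.034966…
%ΔP = (165 − 178) / [(178 + 165)/2] = -13/171.5 = -0.075801…
Arc Ed = %ΔQ / %ΔP = (810/23165) / (-13/171.5) = -0.4612…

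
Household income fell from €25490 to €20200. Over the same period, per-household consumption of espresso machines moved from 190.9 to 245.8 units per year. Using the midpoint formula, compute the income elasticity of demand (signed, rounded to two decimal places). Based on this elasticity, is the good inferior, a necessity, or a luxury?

%ΔQ = (245.8 − 190.9)/[( 190.9 + 245.8)/2] = 54.9/218.35 = 0.251431…
%ΔIncome = (20200 − 25490)/[( 25490 + 20200)/2] = -5290/22845 = -0.231560…
E_income = (54.9/218.35) / (-5290/22845) = -1.0858…
E_income < 0 ⇒ inferior good.

-1.09; inferior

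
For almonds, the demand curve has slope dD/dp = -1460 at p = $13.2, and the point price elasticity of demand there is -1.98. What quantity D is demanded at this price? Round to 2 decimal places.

9733.33

Ed = (dD/dp)·(p/D) ⇒ D = (dD/dp)·p/Ed = (-1460)·13.2/(-1.98) = 9733.3333…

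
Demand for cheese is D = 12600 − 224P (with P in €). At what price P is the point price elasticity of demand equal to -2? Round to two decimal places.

Ed = −224P/(12600 − 224P). Set this equal to -2:
224P = 2·(12600 − 224P) ⇒ 224P(1 + 2) = 2·12600
P = 2·12600 / (224·3) = 37.5

37.50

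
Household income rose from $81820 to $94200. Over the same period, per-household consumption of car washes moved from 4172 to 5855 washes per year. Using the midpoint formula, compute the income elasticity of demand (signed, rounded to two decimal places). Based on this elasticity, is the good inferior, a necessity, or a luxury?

%ΔQ = (5855 − 4172)/[( 4172 + 5855)/2] = 1683/5013.5 = 0.335693…
%ΔIncome = (94200 − 81820)/[( 81820 + 94200)/2] = 12380/88010 = 0.140665…
E_income = (1683/5013.5) / (12380/88010) = 2.3864…
E_income > 1 ⇒ normal good, luxury.

2.39; luxury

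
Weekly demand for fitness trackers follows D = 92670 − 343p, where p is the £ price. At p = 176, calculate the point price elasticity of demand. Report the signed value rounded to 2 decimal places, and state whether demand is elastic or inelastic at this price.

-1.87; elastic

dD/dp = −343. At p = 176, D = 92670 − 343(176) = 32302.
Ed = (dD/dp)·(p/D) = −343 × (176/32302) = -1.8688…
|Ed| = 1.87 > 1, so demand is elastic.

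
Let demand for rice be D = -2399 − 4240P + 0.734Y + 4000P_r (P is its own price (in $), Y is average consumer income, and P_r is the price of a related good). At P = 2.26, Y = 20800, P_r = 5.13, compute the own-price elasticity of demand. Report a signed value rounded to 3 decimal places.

At the given values, D = -2399 − 4240(2.26) + 0.734(20800) + 4000(5.13) = 23805.8.
∂D/∂P = −4240.
E = (-4240) × (2.26/23805.8) = -0.40252…

-0.403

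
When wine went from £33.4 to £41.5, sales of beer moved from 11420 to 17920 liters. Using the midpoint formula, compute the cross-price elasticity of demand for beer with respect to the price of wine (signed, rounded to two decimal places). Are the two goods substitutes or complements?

2.05; substitutes

%ΔQ_{beer} = (17920 − 11420)/avg = 6500/14670 = 0.443081…
%ΔP_{wine} = (41.5 − 33.4)/avg = 8.1/37.45 = 0.216288…
E_cross = (6500/14670) / (8.1/37.45) = 2.0485…
E_cross > 0 ⇒ the goods are substitutes.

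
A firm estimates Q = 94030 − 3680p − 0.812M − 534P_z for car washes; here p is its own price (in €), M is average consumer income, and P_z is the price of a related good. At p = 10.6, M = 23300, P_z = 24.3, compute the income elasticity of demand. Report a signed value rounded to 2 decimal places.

At the given values, Q = 94030 − 3680(10.6) − 0.812(23300) − 534(24.3) = 23126.2.
∂Q/∂M = -0.812.
E = (-0.812) × (23300/23126.2) = -0.8181…

-0.82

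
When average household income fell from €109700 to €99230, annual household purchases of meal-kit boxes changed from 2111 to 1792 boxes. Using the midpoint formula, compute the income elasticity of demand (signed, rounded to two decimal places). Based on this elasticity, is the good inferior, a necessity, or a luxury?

1.63; luxury

%ΔQ = (1792 − 2111)/[( 2111 + 1792)/2] = -319/1951.5 = -0.163464…
%ΔIncome = (99230 − 109700)/[( 109700 + 99230)/2] = -10470/104465 = -0.100224…
E_income = (-319/1951.5) / (-10470/104465) = 1.6309…
E_income > 1 ⇒ normal good, luxury.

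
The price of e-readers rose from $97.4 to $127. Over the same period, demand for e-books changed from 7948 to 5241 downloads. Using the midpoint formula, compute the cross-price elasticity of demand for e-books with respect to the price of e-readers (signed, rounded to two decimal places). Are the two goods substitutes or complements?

%ΔQ_{e-books} = (5241 − 7948)/avg = -2707/6594.5 = -0.410493…
%ΔP_{e-readers} = (127 − 97.4)/avg = 29.6/112.2 = 0.263814…
E_cross = (-2707/6594.5) / (29.6/112.2) = -1.5559…
E_cross < 0 ⇒ the goods are complements.

-1.56; complements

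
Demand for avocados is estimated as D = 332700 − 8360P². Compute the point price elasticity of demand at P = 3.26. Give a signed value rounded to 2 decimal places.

dD/dP = −2·8360·P = -54507.2. At P = 3.26, D = 243853.264.
Ed = (dD/dP)·(P/D) = (-54507.2) × (3.26/243853.264) = -0.7286…

-0.73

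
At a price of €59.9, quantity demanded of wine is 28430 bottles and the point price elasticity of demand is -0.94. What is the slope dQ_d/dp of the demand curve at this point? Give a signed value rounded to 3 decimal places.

Ed = (dQ_d/dp)·(p/Q_d) ⇒ dQ_d/dp = Ed·Q_d/p = (-0.94)·28430/59.9 = -446.14691…

-446.147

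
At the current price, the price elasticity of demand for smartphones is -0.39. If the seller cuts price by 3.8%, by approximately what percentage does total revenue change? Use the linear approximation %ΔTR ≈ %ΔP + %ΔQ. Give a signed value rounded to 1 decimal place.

-2.3%

%ΔQ ≈ Ed × %ΔP = (-0.39) × (-3.8%) = +1.4820%
%ΔTR ≈ %ΔP + %ΔQ = (-3.8%) + (+1.4820%) = -2.3180%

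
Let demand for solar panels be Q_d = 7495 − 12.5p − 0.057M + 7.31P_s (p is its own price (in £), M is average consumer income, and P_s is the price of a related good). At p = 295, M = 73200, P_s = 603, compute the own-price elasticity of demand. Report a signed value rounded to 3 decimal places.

-0.912

At the given values, Q_d = 7495 − 12.5(295) − 0.057(73200) + 7.31(603) = 4043.03.
∂Q_d/∂p = −12.5.
E = (-12.5) × (295/4043.03) = -0.91206…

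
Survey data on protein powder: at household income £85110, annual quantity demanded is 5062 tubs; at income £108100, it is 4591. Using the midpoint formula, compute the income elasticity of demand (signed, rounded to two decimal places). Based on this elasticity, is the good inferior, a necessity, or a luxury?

-0.41; inferior

%ΔQ = (4591 − 5062)/[( 5062 + 4591)/2] = -471/4826.5 = -0.097586…
%ΔIncome = (108100 − 85110)/[( 85110 + 108100)/2] = 22990/96605 = 0.237979…
E_income = (-471/4826.5) / (22990/96605) = -0.4100…
E_income < 0 ⇒ inferior good.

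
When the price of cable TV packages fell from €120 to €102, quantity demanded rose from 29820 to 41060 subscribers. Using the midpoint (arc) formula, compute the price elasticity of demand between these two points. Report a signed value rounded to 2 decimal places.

%ΔQ = (41060 − 29820) / [(29820 + 41060)/2] = 11240/35440 = 0.317155…
%ΔP = (102 − 120) / [(120 + 102)/2] = -18/111 = -0.162162…
Arc Ed = %ΔQ / %ΔP = (11240/35440) / (-18/111) = -1.9557…

-1.96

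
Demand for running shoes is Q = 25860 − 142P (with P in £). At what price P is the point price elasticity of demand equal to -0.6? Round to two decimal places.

68.29

Ed = −142P/(25860 − 142P). Set this equal to -0.6:
142P = 0.6·(25860 − 142P) ⇒ 142P(1 + 0.6) = 0.6·25860
P = 0.6·25860 / (142·1.6) = 68.2922…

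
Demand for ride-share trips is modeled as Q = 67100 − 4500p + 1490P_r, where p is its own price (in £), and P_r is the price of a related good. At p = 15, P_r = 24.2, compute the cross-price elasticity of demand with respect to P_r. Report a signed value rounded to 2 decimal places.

At the given values, Q = 67100 − 4500(15) + 1490(24.2) = 35658.
∂Q/∂P_r = 1490.
E = (1490) × (24.2/35658) = 1.0112…

1.01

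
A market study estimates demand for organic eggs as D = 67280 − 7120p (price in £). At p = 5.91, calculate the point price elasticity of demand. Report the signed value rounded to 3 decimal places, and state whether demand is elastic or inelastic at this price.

-1.670; elastic

dD/dp = −7120. At p = 5.91, D = 67280 − 7120(5.91) = 25200.8.
Ed = (dD/dp)·(p/D) = −7120 × (5.91/25200.8) = -1.66975…
|Ed| = 1.670 > 1, so demand is elastic.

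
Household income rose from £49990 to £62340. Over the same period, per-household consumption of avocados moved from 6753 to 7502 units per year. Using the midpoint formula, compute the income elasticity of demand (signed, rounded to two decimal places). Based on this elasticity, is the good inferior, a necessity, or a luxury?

%ΔQ = (7502 − 6753)/[( 6753 + 7502)/2] = 749/7127.5 = 0.105085…
%ΔIncome = (62340 − 49990)/[( 49990 + 62340)/2] = 12350/56165 = 0.219887…
E_income = (749/7127.5) / (12350/56165) = 0.4779…
0 < E_income < 1 ⇒ normal good, necessity.

0.48; necessity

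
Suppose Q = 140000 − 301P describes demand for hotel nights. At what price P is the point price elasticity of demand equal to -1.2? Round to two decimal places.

Ed = −301P/(140000 − 301P). Set this equal to -1.2:
301P = 1.2·(140000 − 301P) ⇒ 301P(1 + 1.2) = 1.2·140000
P = 1.2·140000 / (301·2.2) = 253.6997…

253.70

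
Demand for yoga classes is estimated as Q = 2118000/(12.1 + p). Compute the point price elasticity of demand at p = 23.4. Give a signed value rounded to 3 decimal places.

-0.659

dQ/dp = −2118000/(12.1 + p)² = -1680.62. At p = 23.4, Q = 59662.
Ed = (dQ/dp)·(p/Q) = (-1680.62) × (23.4/59662) = -0.65915…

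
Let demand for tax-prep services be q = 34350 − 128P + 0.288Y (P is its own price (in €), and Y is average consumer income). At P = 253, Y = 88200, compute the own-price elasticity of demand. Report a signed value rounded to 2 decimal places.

-1.18

At the given values, q = 34350 − 128(253) + 0.288(88200) = 27367.6.
∂q/∂P = −128.
E = (-128) × (253/27367.6) = -1.1832…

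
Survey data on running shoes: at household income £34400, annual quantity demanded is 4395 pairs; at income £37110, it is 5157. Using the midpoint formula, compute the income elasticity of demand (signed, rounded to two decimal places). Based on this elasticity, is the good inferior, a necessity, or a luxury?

2.11; luxury

%ΔQ = (5157 − 4395)/[( 4395 + 5157)/2] = 762/4776 = 0.159547…
%ΔIncome = (37110 − 34400)/[( 34400 + 37110)/2] = 2710/35755 = 0.075793…
E_income = (762/4776) / (2710/35755) = 2.1050…
E_income > 1 ⇒ normal good, luxury.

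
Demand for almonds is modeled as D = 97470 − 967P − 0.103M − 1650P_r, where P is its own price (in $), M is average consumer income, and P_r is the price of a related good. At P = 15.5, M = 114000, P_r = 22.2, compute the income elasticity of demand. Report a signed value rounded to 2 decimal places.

-0.34

At the given values, D = 97470 − 967(15.5) − 0.103(114000) − 1650(22.2) = 34109.5.
∂D/∂M = -0.103.
E = (-0.103) × (114000/34109.5) = -0.3442…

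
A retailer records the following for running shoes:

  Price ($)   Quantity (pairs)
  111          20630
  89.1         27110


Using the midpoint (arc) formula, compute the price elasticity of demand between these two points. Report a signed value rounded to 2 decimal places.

-1.24

%ΔQ = (27110 − 20630) / [(20630 + 27110)/2] = 6480/23870 = 0.271470…
%ΔP = (89.1 − 111) / [(111 + 89.1)/2] = -21.9/100.05 = -0.218890…
Arc Ed = %ΔQ / %ΔP = (6480/23870) / (-21.9/100.05) = -1.2402…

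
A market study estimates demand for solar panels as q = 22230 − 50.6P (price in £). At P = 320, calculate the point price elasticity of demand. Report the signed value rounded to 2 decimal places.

-2.68

dq/dP = −50.6. At P = 320, q = 22230 − 50.6(320) = 6038.
Ed = (dq/dP)·(P/q) = −50.6 × (320/6038) = -2.6816…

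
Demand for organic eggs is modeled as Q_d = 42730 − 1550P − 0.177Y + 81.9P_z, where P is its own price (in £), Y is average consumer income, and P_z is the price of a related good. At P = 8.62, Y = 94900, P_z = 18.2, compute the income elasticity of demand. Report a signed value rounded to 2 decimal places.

At the given values, Q_d = 42730 − 1550(8.62) − 0.177(94900) + 81.9(18.2) = 14062.28.
∂Q_d/∂Y = -0.177.
E = (-0.177) × (94900/14062.28) = -1.1944…

-1.19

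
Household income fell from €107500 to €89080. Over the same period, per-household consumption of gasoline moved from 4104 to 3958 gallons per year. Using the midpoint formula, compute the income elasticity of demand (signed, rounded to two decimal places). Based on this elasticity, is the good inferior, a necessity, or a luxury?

0.19; necessity

%ΔQ = (3958 − 4104)/[( 4104 + 3958)/2] = -146/4031 = -0.036219…
%ΔIncome = (89080 − 107500)/[( 107500 + 89080)/2] = -18420/98290 = -0.187404…
E_income = (-146/4031) / (-18420/98290) = 0.1932…
0 < E_income < 1 ⇒ normal good, necessity.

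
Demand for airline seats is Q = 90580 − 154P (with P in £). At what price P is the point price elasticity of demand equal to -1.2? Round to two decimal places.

Ed = −154P/(90580 − 154P). Set this equal to -1.2:
154P = 1.2·(90580 − 154P) ⇒ 154P(1 + 1.2) = 1.2·90580
P = 1.2·90580 / (154·2.2) = 320.8264…

320.83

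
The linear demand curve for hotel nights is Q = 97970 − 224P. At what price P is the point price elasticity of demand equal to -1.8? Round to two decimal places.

281.16

Ed = −224P/(97970 − 224P). Set this equal to -1.8:
224P = 1.8·(97970 − 224P) ⇒ 224P(1 + 1.8) = 1.8·97970
P = 1.8·97970 / (224·2.8) = 281.1639…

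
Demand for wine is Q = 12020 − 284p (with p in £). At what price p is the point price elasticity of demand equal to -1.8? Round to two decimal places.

27.21

Ed = −284p/(12020 − 284p). Set this equal to -1.8:
284p = 1.8·(12020 − 284p) ⇒ 284p(1 + 1.8) = 1.8·12020
p = 1.8·12020 / (284·2.8) = 27.2082…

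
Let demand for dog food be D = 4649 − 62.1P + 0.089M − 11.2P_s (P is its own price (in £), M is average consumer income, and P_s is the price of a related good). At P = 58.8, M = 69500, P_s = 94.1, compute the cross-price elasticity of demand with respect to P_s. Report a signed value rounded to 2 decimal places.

-0.17

At the given values, D = 4649 − 62.1(58.8) + 0.089(69500) − 11.2(94.1) = 6129.1.
∂D/∂P_s = -11.2.
E = (-11.2) × (94.1/6129.1) = -0.1719…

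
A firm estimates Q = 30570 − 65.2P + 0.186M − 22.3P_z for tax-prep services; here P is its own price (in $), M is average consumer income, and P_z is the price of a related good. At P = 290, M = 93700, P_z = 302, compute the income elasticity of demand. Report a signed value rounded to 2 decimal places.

0.78

At the given values, Q = 30570 − 65.2(290) + 0.186(93700) − 22.3(302) = 22355.6.
∂Q/∂M = 0.186.
E = (0.186) × (93700/22355.6) = 0.7795…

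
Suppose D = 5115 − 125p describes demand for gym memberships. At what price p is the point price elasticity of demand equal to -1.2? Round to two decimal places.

22.32

Ed = −125p/(5115 − 125p). Set this equal to -1.2:
125p = 1.2·(5115 − 125p) ⇒ 125p(1 + 1.2) = 1.2·5115
p = 1.2·5115 / (125·2.2) = 22.32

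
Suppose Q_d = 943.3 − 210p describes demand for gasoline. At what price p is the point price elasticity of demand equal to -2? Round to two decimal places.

Ed = −210p/(943.3 − 210p). Set this equal to -2:
210p = 2·(943.3 − 210p) ⇒ 210p(1 + 2) = 2·943.3
p = 2·943.3 / (210·3) = 2.9946…

2.99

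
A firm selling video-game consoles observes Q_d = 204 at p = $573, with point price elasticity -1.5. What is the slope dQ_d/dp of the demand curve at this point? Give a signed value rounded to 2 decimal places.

-0.53

Ed = (dQ_d/dp)·(p/Q_d) ⇒ dQ_d/dp = Ed·Q_d/p = (-1.5)·204/573 = -0.5340…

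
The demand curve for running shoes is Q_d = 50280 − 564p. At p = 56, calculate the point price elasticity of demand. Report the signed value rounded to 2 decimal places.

-1.69

dQ_d/dp = −564. At p = 56, Q_d = 50280 − 564(56) = 18696.
Ed = (dQ_d/dp)·(p/Q_d) = −564 × (56/18696) = -1.6893…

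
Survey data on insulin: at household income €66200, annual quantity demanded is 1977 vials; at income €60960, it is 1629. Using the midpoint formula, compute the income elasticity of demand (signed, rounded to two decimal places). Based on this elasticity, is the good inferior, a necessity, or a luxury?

2.34; luxury

%ΔQ = (1629 − 1977)/[( 1977 + 1629)/2] = -348/1803 = -0.193011…
%ΔIncome = (60960 − 66200)/[( 66200 + 60960)/2] = -5240/63580 = -0.082415…
E_income = (-348/1803) / (-5240/63580) = 2.3419…
E_income > 1 ⇒ normal good, luxury.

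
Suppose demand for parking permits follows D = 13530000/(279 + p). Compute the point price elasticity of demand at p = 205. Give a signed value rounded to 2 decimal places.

-0.42

dD/dp = −13530000/(279 + p)² = -57.7573. At p = 205, D = 27954.5.
Ed = (dD/dp)·(p/D) = (-57.7573) × (205/27954.5) = -0.4235…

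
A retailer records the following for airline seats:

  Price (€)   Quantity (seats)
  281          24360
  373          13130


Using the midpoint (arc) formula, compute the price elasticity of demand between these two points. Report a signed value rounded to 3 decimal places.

-2.129

%ΔQ = (13130 − 24360) / [(24360 + 13130)/2] = -11230/18745 = -0.599093…
%ΔP = (373 − 281) / [(281 + 373)/2] = 92/327 = 0.281345…
Arc Ed = %ΔQ / %ΔP = (-11230/18745) / (92/327) = -2.12938…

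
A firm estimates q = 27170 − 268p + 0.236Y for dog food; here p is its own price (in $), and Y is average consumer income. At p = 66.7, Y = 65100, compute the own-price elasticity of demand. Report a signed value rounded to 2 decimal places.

-0.72

At the given values, q = 27170 − 268(66.7) + 0.236(65100) = 24658.
∂q/∂p = −268.
E = (-268) × (66.7/24658) = -0.7249…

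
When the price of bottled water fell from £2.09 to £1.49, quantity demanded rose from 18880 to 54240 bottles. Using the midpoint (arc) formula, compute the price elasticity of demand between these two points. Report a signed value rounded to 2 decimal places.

%ΔQ = (54240 − 18880) / [(18880 + 54240)/2] = 35360/36560 = 0.967177…
%ΔP = (1.49 − 2.09) / [(2.09 + 1.49)/2] = -0.6/1.79 = -0.335195…
Arc Ed = %ΔQ / %ΔP = (35360/36560) / (-0.6/1.79) = -2.8854…

-2.89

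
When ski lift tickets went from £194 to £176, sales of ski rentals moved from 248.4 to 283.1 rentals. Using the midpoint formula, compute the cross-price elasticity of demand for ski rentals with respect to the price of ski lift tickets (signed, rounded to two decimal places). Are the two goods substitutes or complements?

%ΔQ_{ski rentals} = (283.1 − 248.4)/avg = 34.7/265.75 = 0.130573…
%ΔP_{ski lift tickets} = (176 − 194)/avg = -18/185 = -0.097297…
E_cross = (34.7/265.75) / (-18/185) = -1.3420…
E_cross < 0 ⇒ the goods are complements.

-1.34; complements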